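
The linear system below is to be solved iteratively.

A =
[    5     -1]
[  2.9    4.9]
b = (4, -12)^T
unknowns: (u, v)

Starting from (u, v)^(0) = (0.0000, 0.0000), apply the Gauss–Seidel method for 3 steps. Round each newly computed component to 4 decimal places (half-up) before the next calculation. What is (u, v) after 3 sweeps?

(0.2847, -2.6175)

Iteration 1:
  u = (4 - (-1)·0.0000) / (5) = 0.8000
  v = (-12 - (2.9)·0.8000) / (4.9) = -2.9224
Iteration 2:
  u = (4 - (-1)·-2.9224) / (5) = 0.2155
  v = (-12 - (2.9)·0.2155) / (4.9) = -2.5765
Iteration 3:
  u = (4 - (-1)·-2.5765) / (5) = 0.2847
  v = (-12 - (2.9)·0.2847) / (4.9) = -2.6175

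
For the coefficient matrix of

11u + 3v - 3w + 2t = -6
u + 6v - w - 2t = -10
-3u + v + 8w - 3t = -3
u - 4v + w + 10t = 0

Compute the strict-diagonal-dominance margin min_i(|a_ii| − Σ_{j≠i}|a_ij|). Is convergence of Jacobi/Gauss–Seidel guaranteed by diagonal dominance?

1

row 1: |11| − (3+3+2) = 3
row 2: |6| − (1+1+2) = 2
row 3: |8| − (3+1+3) = 1
row 4: |10| − (1+4+1) = 4
minimum over rows = 1 → strictly diagonally dominant (convergence guaranteed)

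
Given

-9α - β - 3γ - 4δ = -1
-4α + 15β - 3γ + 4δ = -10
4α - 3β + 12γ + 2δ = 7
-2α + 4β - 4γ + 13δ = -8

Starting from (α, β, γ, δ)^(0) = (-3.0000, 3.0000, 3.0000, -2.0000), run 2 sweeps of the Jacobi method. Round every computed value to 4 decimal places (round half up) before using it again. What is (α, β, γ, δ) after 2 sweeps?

Iteration 1:
  α = (-1 - (-1)·3.0000 - (-3)·3.0000 - (-4)·-2.0000) / (-9) = -0.3333
  β = (-10 - (-4)·-3.0000 - (-3)·3.0000 - (4)·-2.0000) / (15) = -0.3333
  γ = (7 - (4)·-3.0000 - (-3)·3.0000 - (2)·-2.0000) / (12) = 2.6667
  δ = (-8 - (-2)·-3.0000 - (4)·3.0000 - (-4)·3.0000) / (13) = -1.0769
Iteration 2:
  α = (-1 - (-1)·-0.3333 - (-3)·2.6667 - (-4)·-1.0769) / (-9) = -0.2621
  β = (-10 - (-4)·-0.3333 - (-3)·2.6667 - (4)·-1.0769) / (15) = 0.0650
  γ = (7 - (4)·-0.3333 - (-3)·-0.3333 - (2)·-1.0769) / (12) = 0.7906
  δ = (-8 - (-2)·-0.3333 - (4)·-0.3333 - (-4)·2.6667) / (13) = 0.2564

(-0.2621, 0.0650, 0.7906, 0.2564)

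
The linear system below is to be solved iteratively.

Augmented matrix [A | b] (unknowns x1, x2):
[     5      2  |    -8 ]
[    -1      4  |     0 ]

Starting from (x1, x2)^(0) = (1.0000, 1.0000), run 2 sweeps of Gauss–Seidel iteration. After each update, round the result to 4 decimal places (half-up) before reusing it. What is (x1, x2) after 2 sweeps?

Iteration 1:
  x1 = (-8 - (2)·1.0000) / (5) = -2.0000
  x2 = (0 - (-1)·-2.0000) / (4) = -0.5000
Iteration 2:
  x1 = (-8 - (2)·-0.5000) / (5) = -1.4000
  x2 = (0 - (-1)·-1.4000) / (4) = -0.3500

(-1.4000, -0.3500)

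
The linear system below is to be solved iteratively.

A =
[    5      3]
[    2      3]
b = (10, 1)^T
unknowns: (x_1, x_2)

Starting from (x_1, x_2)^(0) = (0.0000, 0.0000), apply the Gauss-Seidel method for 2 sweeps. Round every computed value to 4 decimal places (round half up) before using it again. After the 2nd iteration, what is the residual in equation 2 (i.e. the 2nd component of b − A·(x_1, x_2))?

0.0000

Iteration 1:
  x_1 = (10 - (3)·0.0000) / (5) = 2.0000
  x_2 = (1 - (2)·2.0000) / (3) = -1.0000
Iteration 2:
  x_1 = (10 - (3)·-1.0000) / (5) = 2.6000
  x_2 = (1 - (2)·2.6000) / (3) = -1.4000
Residual b − A·x = (1.2000, 0.0000)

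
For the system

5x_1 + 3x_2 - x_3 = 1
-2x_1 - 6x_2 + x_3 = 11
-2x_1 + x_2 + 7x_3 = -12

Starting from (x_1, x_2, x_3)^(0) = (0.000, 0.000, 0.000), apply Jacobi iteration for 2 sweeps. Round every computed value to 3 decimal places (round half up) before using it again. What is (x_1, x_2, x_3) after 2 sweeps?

Iteration 1:
  x_1 = (1 - (3)·0.000 - (-1)·0.000) / (5) = 0.200
  x_2 = (11 - (-2)·0.000 - (1)·0.000) / (-6) = -1.833
  x_3 = (-12 - (-2)·0.000 - (1)·0.000) / (7) = -1.714
Iteration 2:
  x_1 = (1 - (3)·-1.833 - (-1)·-1.714) / (5) = 0.957
  x_2 = (11 - (-2)·0.200 - (1)·-1.714) / (-6) = -2.186
  x_3 = (-12 - (-2)·0.200 - (1)·-1.833) / (7) = -1.395

(0.957, -2.186, -1.395)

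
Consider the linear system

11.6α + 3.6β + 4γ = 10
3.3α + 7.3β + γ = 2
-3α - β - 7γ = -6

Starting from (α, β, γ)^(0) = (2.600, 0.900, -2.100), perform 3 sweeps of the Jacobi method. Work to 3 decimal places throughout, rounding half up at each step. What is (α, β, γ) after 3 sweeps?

(0.811, -0.315, 0.387)

Iteration 1:
  α = (10 - (3.6)·0.900 - (4)·-2.100) / (11.6) = 1.307
  β = (2 - (3.3)·2.600 - (1)·-2.100) / (7.3) = -0.614
  γ = (-6 - (-3)·2.600 - (-1)·0.900) / (-7) = -0.386
Iteration 2:
  α = (10 - (3.6)·-0.614 - (4)·-0.386) / (11.6) = 1.186
  β = (2 - (3.3)·1.307 - (1)·-0.386) / (7.3) = -0.264
  γ = (-6 - (-3)·1.307 - (-1)·-0.614) / (-7) = 0.385
Iteration 3:
  α = (10 - (3.6)·-0.264 - (4)·0.385) / (11.6) = 0.811
  β = (2 - (3.3)·1.186 - (1)·0.385) / (7.3) = -0.315
  γ = (-6 - (-3)·1.186 - (-1)·-0.264) / (-7) = 0.387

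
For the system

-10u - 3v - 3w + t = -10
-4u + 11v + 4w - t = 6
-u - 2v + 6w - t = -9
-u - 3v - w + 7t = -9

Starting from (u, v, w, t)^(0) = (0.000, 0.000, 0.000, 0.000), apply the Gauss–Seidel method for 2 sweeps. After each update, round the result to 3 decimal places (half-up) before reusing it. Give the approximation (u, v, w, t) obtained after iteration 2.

Iteration 1:
  u = (-10 - (-3)·0.000 - (-3)·0.000 - (1)·0.000) / (-10) = 1.000
  v = (6 - (-4)·1.000 - (4)·0.000 - (-1)·0.000) / (11) = 0.909
  w = (-9 - (-1)·1.000 - (-2)·0.909 - (-1)·0.000) / (6) = -1.030
  t = (-9 - (-1)·1.000 - (-3)·0.909 - (-1)·-1.030) / (7) = -0.900
Iteration 2:
  u = (-10 - (-3)·0.909 - (-3)·-1.030 - (1)·-0.900) / (-10) = 0.946
  v = (6 - (-4)·0.946 - (4)·-1.030 - (-1)·-0.900) / (11) = 1.182
  w = (-9 - (-1)·0.946 - (-2)·1.182 - (-1)·-0.900) / (6) = -1.098
  t = (-9 - (-1)·0.946 - (-3)·1.182 - (-1)·-1.098) / (7) = -0.801

(0.946, 1.182, -1.098, -0.801)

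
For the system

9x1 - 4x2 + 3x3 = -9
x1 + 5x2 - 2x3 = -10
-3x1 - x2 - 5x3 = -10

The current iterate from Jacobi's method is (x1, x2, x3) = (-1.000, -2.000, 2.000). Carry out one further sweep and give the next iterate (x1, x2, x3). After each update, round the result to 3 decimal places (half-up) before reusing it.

One sweep:
  x1 = (-9 - (-4)·-2.000 - (3)·2.000) / (9) = -2.556
  x2 = (-10 - (1)·-1.000 - (-2)·2.000) / (5) = -1.000
  x3 = (-10 - (-3)·-1.000 - (-1)·-2.000) / (-5) = 3.000

(-2.556, -1.000, 3.000)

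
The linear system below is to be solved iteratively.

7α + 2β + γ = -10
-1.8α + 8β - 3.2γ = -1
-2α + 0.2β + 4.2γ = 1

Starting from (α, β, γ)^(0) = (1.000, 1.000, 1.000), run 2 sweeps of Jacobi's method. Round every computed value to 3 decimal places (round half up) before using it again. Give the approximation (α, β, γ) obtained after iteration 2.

(-1.667, -0.276, -0.670)

Iteration 1:
  α = (-10 - (2)·1.000 - (1)·1.000) / (7) = -1.857
  β = (-1 - (-1.8)·1.000 - (-3.2)·1.000) / (8) = 0.500
  γ = (1 - (-2)·1.000 - (0.2)·1.000) / (4.2) = 0.667
Iteration 2:
  α = (-10 - (2)·0.500 - (1)·0.667) / (7) = -1.667
  β = (-1 - (-1.8)·-1.857 - (-3.2)·0.667) / (8) = -0.276
  γ = (1 - (-2)·-1.857 - (0.2)·0.500) / (4.2) = -0.670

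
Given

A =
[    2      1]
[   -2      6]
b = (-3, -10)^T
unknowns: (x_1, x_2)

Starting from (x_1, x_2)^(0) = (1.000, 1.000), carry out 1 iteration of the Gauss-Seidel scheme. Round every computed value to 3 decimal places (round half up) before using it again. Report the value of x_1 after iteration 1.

-2.000

Iteration 1:
  x_1 = (-3 - (1)·1.000) / (2) = -2.000
  x_2 = (-10 - (-2)·-2.000) / (6) = -2.333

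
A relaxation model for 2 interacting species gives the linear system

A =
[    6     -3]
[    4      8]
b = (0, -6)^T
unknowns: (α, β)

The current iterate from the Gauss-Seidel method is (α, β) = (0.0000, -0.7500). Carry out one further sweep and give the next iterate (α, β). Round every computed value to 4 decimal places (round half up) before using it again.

One sweep:
  α = (0 - (-3)·-0.7500) / (6) = -0.3750
  β = (-6 - (4)·-0.3750) / (8) = -0.5625

(-0.3750, -0.5625)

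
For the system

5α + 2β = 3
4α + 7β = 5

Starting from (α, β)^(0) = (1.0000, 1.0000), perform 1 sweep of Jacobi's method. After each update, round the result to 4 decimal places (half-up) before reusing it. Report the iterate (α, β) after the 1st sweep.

Iteration 1:
  α = (3 - (2)·1.0000) / (5) = 0.2000
  β = (5 - (4)·1.0000) / (7) = 0.1429

(0.2000, 0.1429)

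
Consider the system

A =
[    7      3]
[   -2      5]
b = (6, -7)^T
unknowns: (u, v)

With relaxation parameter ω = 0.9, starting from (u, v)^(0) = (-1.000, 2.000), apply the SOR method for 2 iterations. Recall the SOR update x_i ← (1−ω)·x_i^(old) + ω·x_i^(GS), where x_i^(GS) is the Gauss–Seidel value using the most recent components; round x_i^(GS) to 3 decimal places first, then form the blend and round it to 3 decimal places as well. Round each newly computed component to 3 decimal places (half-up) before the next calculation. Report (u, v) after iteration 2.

Iteration 1:
  u: GS value = (6 - (3)·2.000) / (7) = 0.000;  u ← (1−ω)·-1.000 + ω·0.000 = -0.100
  v: GS value = (-7 - (-2)·-0.100) / (5) = -1.440;  v ← (1−ω)·2.000 + ω·-1.440 = -1.096
Iteration 2:
  u: GS value = (6 - (3)·-1.096) / (7) = 1.327;  u ← (1−ω)·-0.100 + ω·1.327 = 1.184
  v: GS value = (-7 - (-2)·1.184) / (5) = -0.926;  v ← (1−ω)·-1.096 + ω·-0.926 = -0.943

(1.184, -0.943)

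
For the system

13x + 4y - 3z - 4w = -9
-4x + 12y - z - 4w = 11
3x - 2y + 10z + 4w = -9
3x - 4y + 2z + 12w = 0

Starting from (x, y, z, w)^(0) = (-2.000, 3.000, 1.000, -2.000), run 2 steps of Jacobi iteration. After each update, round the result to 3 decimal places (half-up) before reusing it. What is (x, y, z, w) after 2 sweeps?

(0.074, 0.786, -0.900, 0.206)

Iteration 1:
  x = (-9 - (4)·3.000 - (-3)·1.000 - (-4)·-2.000) / (13) = -2.000
  y = (11 - (-4)·-2.000 - (-1)·1.000 - (-4)·-2.000) / (12) = -0.333
  z = (-9 - (3)·-2.000 - (-2)·3.000 - (4)·-2.000) / (10) = 1.100
  w = (0 - (3)·-2.000 - (-4)·3.000 - (2)·1.000) / (12) = 1.333
Iteration 2:
  x = (-9 - (4)·-0.333 - (-3)·1.100 - (-4)·1.333) / (13) = 0.074
  y = (11 - (-4)·-2.000 - (-1)·1.100 - (-4)·1.333) / (12) = 0.786
  z = (-9 - (3)·-2.000 - (-2)·-0.333 - (4)·1.333) / (10) = -0.900
  w = (0 - (3)·-2.000 - (-4)·-0.333 - (2)·1.100) / (12) = 0.206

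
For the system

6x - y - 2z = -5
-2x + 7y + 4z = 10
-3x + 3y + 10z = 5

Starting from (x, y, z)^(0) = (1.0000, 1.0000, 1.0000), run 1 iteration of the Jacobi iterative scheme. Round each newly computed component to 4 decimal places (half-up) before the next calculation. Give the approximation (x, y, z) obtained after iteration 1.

Iteration 1:
  x = (-5 - (-1)·1.0000 - (-2)·1.0000) / (6) = -0.3333
  y = (10 - (-2)·1.0000 - (4)·1.0000) / (7) = 1.1429
  z = (5 - (-3)·1.0000 - (3)·1.0000) / (10) = 0.5000

(-0.3333, 1.1429, 0.5000)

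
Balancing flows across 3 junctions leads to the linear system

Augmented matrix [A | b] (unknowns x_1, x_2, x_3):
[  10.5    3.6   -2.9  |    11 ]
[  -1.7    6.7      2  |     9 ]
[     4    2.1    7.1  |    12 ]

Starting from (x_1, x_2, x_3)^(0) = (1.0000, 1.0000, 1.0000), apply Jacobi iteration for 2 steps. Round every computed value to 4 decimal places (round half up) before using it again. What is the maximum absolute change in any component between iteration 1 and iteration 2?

Iteration 1:
  x_1 = (11 - (3.6)·1.0000 - (-2.9)·1.0000) / (10.5) = 0.9810
  x_2 = (9 - (-1.7)·1.0000 - (2)·1.0000) / (6.7) = 1.2985
  x_3 = (12 - (4)·1.0000 - (2.1)·1.0000) / (7.1) = 0.8310
Iteration 2:
  x_1 = (11 - (3.6)·1.2985 - (-2.9)·0.8310) / (10.5) = 0.8319
  x_2 = (9 - (-1.7)·0.9810 - (2)·0.8310) / (6.7) = 1.3441
  x_3 = (12 - (4)·0.9810 - (2.1)·1.2985) / (7.1) = 0.7534
Change: (-0.1491, 0.0456, -0.0776) → max |·| = 0.1491

0.1491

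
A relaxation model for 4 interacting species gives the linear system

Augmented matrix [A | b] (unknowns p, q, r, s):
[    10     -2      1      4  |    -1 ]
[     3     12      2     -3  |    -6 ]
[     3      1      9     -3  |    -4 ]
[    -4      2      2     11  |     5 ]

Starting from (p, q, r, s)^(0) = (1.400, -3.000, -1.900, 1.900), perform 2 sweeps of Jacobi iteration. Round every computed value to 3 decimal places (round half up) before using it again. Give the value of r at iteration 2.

0.604

Iteration 1:
  p = (-1 - (-2)·-3.000 - (1)·-1.900 - (4)·1.900) / (10) = -1.270
  q = (-6 - (3)·1.400 - (2)·-1.900 - (-3)·1.900) / (12) = -0.058
  r = (-4 - (3)·1.400 - (1)·-3.000 - (-3)·1.900) / (9) = 0.056
  s = (5 - (-4)·1.400 - (2)·-3.000 - (2)·-1.900) / (11) = 1.855
Iteration 2:
  p = (-1 - (-2)·-0.058 - (1)·0.056 - (4)·1.855) / (10) = -0.859
  q = (-6 - (3)·-1.270 - (2)·0.056 - (-3)·1.855) / (12) = 0.272
  r = (-4 - (3)·-1.270 - (1)·-0.058 - (-3)·1.855) / (9) = 0.604
  s = (5 - (-4)·-1.270 - (2)·-0.058 - (2)·0.056) / (11) = -0.007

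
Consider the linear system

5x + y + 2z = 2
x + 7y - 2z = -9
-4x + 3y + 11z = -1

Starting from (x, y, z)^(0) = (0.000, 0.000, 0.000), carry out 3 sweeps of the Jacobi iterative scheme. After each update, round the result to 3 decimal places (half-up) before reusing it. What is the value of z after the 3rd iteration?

Iteration 1:
  x = (2 - (1)·0.000 - (2)·0.000) / (5) = 0.400
  y = (-9 - (1)·0.000 - (-2)·0.000) / (7) = -1.286
  z = (-1 - (-4)·0.000 - (3)·0.000) / (11) = -0.091
Iteration 2:
  x = (2 - (1)·-1.286 - (2)·-0.091) / (5) = 0.694
  y = (-9 - (1)·0.400 - (-2)·-0.091) / (7) = -1.369
  z = (-1 - (-4)·0.400 - (3)·-1.286) / (11) = 0.405
Iteration 3:
  x = (2 - (1)·-1.369 - (2)·0.405) / (5) = 0.512
  y = (-9 - (1)·0.694 - (-2)·0.405) / (7) = -1.269
  z = (-1 - (-4)·0.694 - (3)·-1.369) / (11) = 0.535

0.535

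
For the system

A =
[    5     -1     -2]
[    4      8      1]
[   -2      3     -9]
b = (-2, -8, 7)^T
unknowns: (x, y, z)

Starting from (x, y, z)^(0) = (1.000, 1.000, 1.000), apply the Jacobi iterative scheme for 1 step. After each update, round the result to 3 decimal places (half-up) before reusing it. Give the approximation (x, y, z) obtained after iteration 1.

(0.200, -1.625, -0.667)

Iteration 1:
  x = (-2 - (-1)·1.000 - (-2)·1.000) / (5) = 0.200
  y = (-8 - (4)·1.000 - (1)·1.000) / (8) = -1.625
  z = (7 - (-2)·1.000 - (3)·1.000) / (-9) = -0.667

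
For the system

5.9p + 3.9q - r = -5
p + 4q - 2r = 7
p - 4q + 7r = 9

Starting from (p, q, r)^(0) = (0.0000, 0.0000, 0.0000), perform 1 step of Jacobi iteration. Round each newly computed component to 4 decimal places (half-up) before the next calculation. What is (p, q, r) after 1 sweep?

Iteration 1:
  p = (-5 - (3.9)·0.0000 - (-1)·0.0000) / (5.9) = -0.8475
  q = (7 - (1)·0.0000 - (-2)·0.0000) / (4) = 1.7500
  r = (9 - (1)·0.0000 - (-4)·0.0000) / (7) = 1.2857

(-0.8475, 1.7500, 1.2857)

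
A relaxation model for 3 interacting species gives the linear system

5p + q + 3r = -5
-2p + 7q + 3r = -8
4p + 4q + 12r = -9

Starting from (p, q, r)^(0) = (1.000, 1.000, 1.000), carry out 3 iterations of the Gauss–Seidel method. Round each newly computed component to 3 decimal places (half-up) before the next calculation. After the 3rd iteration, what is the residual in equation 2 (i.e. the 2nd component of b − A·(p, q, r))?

0.417

Iteration 1:
  p = (-5 - (1)·1.000 - (3)·1.000) / (5) = -1.800
  q = (-8 - (-2)·-1.800 - (3)·1.000) / (7) = -2.086
  r = (-9 - (4)·-1.800 - (4)·-2.086) / (12) = 0.545
Iteration 2:
  p = (-5 - (1)·-2.086 - (3)·0.545) / (5) = -0.910
  q = (-8 - (-2)·-0.910 - (3)·0.545) / (7) = -1.636
  r = (-9 - (4)·-0.910 - (4)·-1.636) / (12) = 0.099
Iteration 3:
  p = (-5 - (1)·-1.636 - (3)·0.099) / (5) = -0.732
  q = (-8 - (-2)·-0.732 - (3)·0.099) / (7) = -1.394
  r = (-9 - (4)·-0.732 - (4)·-1.394) / (12) = -0.041
Residual b − A·x = (0.177, 0.417, -0.004)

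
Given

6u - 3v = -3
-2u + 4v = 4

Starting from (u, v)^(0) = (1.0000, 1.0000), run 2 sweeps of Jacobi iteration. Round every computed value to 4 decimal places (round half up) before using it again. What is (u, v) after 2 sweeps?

(0.2500, 1.0000)

Iteration 1:
  u = (-3 - (-3)·1.0000) / (6) = 0.0000
  v = (4 - (-2)·1.0000) / (4) = 1.5000
Iteration 2:
  u = (-3 - (-3)·1.5000) / (6) = 0.2500
  v = (4 - (-2)·0.0000) / (4) = 1.0000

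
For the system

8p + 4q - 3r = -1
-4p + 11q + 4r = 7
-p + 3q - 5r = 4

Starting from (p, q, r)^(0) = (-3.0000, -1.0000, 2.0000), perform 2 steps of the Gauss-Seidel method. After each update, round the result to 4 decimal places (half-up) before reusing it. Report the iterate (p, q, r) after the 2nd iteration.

Iteration 1:
  p = (-1 - (4)·-1.0000 - (-3)·2.0000) / (8) = 1.1250
  q = (7 - (-4)·1.1250 - (4)·2.0000) / (11) = 0.3182
  r = (4 - (-1)·1.1250 - (3)·0.3182) / (-5) = -0.8341
Iteration 2:
  p = (-1 - (4)·0.3182 - (-3)·-0.8341) / (8) = -0.5969
  q = (7 - (-4)·-0.5969 - (4)·-0.8341) / (11) = 0.7226
  r = (4 - (-1)·-0.5969 - (3)·0.7226) / (-5) = -0.2471

(-0.5969, 0.7226, -0.2471)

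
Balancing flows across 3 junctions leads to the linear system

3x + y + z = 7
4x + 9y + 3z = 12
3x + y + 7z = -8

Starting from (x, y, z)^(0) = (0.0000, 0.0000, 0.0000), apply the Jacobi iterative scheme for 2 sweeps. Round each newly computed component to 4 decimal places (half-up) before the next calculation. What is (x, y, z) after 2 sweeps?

(2.2699, 0.6773, -2.3333)

Iteration 1:
  x = (7 - (1)·0.0000 - (1)·0.0000) / (3) = 2.3333
  y = (12 - (4)·0.0000 - (3)·0.0000) / (9) = 1.3333
  z = (-8 - (3)·0.0000 - (1)·0.0000) / (7) = -1.1429
Iteration 2:
  x = (7 - (1)·1.3333 - (1)·-1.1429) / (3) = 2.2699
  y = (12 - (4)·2.3333 - (3)·-1.1429) / (9) = 0.6773
  z = (-8 - (3)·2.3333 - (1)·1.3333) / (7) = -2.3333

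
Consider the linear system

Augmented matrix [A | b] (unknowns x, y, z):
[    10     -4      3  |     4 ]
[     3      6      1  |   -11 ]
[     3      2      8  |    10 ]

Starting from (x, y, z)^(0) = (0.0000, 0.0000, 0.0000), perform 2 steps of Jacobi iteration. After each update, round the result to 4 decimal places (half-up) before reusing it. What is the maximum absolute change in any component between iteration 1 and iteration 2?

Iteration 1:
  x = (4 - (-4)·0.0000 - (3)·0.0000) / (10) = 0.4000
  y = (-11 - (3)·0.0000 - (1)·0.0000) / (6) = -1.8333
  z = (10 - (3)·0.0000 - (2)·0.0000) / (8) = 1.2500
Iteration 2:
  x = (4 - (-4)·-1.8333 - (3)·1.2500) / (10) = -0.7083
  y = (-11 - (3)·0.4000 - (1)·1.2500) / (6) = -2.2417
  z = (10 - (3)·0.4000 - (2)·-1.8333) / (8) = 1.5583
Change: (-1.1083, -0.4084, 0.3083) → max |·| = 1.1083

1.1083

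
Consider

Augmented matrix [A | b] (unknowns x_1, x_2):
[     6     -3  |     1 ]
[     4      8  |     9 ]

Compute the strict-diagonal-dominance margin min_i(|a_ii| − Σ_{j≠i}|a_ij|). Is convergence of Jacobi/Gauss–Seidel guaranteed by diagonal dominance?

row 1: |6| − (3) = 3
row 2: |8| − (4) = 4
minimum over rows = 3 → strictly diagonally dominant (convergence guaranteed)

3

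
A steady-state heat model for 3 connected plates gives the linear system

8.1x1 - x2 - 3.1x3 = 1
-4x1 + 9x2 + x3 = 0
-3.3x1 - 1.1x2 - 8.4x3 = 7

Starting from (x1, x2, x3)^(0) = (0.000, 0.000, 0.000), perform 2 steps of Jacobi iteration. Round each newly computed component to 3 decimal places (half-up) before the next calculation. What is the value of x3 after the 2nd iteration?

Iteration 1:
  x1 = (1 - (-1)·0.000 - (-3.1)·0.000) / (8.1) = 0.123
  x2 = (0 - (-4)·0.000 - (1)·0.000) / (9) = 0.000
  x3 = (7 - (-3.3)·0.000 - (-1.1)·0.000) / (-8.4) = -0.833
Iteration 2:
  x1 = (1 - (-1)·0.000 - (-3.1)·-0.833) / (8.1) = -0.195
  x2 = (0 - (-4)·0.123 - (1)·-0.833) / (9) = 0.147
  x3 = (7 - (-3.3)·0.123 - (-1.1)·0.000) / (-8.4) = -0.882

-0.882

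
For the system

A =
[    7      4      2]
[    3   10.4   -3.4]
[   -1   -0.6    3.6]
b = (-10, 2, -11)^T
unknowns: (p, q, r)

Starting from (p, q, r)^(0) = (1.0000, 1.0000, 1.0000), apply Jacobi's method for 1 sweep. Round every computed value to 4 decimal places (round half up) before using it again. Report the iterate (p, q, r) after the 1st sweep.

Iteration 1:
  p = (-10 - (4)·1.0000 - (2)·1.0000) / (7) = -2.2857
  q = (2 - (3)·1.0000 - (-3.4)·1.0000) / (10.4) = 0.2308
  r = (-11 - (-1)·1.0000 - (-0.6)·1.0000) / (3.6) = -2.6111

(-2.2857, 0.2308, -2.6111)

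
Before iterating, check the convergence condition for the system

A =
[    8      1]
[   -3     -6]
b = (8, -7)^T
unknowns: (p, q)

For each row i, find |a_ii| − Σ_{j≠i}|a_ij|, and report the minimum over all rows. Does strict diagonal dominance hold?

3

row 1: |8| − (1) = 7
row 2: |-6| − (3) = 3
minimum over rows = 3 → strictly diagonally dominant (convergence guaranteed)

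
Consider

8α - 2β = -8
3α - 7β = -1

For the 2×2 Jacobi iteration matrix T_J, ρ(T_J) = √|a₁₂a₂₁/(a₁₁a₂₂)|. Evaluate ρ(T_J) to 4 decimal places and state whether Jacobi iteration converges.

0.3273

a₁₂a₂₁/(a₁₁a₂₂) = (-2)·(3) / ((8)·(-7)) = 0.107143
ρ = √|0.107143| = √0.107143 = 0.3273
ρ < 1, so Jacobi converges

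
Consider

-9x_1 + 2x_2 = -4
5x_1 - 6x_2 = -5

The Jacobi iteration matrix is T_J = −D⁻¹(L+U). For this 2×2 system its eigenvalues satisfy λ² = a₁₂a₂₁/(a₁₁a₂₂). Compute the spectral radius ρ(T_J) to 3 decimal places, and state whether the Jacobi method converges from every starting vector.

0.430

a₁₂a₂₁/(a₁₁a₂₂) = (2)·(5) / ((-9)·(-6)) = 0.185185
ρ = √|0.185185| = √0.185185 = 0.430
ρ < 1, so Jacobi converges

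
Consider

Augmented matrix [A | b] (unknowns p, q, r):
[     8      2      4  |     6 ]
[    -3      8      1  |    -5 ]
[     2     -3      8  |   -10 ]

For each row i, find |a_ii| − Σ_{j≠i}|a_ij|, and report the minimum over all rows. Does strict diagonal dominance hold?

2

row 1: |8| − (2+4) = 2
row 2: |8| − (3+1) = 4
row 3: |8| − (2+3) = 3
minimum over rows = 2 → strictly diagonally dominant (convergence guaranteed)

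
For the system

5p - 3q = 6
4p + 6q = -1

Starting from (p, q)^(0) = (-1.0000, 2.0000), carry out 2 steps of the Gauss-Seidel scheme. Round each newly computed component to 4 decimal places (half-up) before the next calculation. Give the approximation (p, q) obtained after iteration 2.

(0.1400, -0.2600)

Iteration 1:
  p = (6 - (-3)·2.0000) / (5) = 2.4000
  q = (-1 - (4)·2.4000) / (6) = -1.7667
Iteration 2:
  p = (6 - (-3)·-1.7667) / (5) = 0.1400
  q = (-1 - (4)·0.1400) / (6) = -0.2600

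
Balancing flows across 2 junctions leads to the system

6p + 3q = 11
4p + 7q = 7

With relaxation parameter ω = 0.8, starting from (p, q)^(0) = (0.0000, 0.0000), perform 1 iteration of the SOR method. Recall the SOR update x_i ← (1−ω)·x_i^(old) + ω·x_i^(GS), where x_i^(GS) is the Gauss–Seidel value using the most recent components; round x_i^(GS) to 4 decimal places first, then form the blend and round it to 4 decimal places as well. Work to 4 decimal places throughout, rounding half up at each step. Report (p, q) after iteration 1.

Iteration 1:
  p: GS value = (11 - (3)·0.0000) / (6) = 1.8333;  p ← (1−ω)·0.0000 + ω·1.8333 = 1.4666
  q: GS value = (7 - (4)·1.4666) / (7) = 0.1619;  q ← (1−ω)·0.0000 + ω·0.1619 = 0.1295

(1.4666, 0.1295)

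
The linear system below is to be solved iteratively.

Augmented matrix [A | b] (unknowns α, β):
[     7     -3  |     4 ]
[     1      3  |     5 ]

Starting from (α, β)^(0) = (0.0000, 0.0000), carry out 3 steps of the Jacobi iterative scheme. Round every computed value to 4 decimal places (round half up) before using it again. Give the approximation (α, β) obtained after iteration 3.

(1.2041, 1.2381)

Iteration 1:
  α = (4 - (-3)·0.0000) / (7) = 0.5714
  β = (5 - (1)·0.0000) / (3) = 1.6667
Iteration 2:
  α = (4 - (-3)·1.6667) / (7) = 1.2857
  β = (5 - (1)·0.5714) / (3) = 1.4762
Iteration 3:
  α = (4 - (-3)·1.4762) / (7) = 1.2041
  β = (5 - (1)·1.2857) / (3) = 1.2381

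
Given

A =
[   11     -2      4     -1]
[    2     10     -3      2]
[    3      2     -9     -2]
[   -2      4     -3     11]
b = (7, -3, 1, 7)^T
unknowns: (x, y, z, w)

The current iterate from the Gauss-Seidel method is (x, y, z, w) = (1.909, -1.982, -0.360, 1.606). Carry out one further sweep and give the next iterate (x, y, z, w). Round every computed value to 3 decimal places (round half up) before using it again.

(0.553, -0.840, -0.470, 0.914)

One sweep:
  x = (7 - (-2)·-1.982 - (4)·-0.360 - (-1)·1.606) / (11) = 0.553
  y = (-3 - (2)·0.553 - (-3)·-0.360 - (2)·1.606) / (10) = -0.840
  z = (1 - (3)·0.553 - (2)·-0.840 - (-2)·1.606) / (-9) = -0.470
  w = (7 - (-2)·0.553 - (4)·-0.840 - (-3)·-0.470) / (11) = 0.914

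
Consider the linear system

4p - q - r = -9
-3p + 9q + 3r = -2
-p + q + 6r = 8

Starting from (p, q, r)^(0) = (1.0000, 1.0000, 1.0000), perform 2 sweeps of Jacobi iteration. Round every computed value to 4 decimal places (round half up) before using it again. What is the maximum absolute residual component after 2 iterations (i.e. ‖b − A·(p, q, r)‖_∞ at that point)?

1.2825

Iteration 1:
  p = (-9 - (-1)·1.0000 - (-1)·1.0000) / (4) = -1.7500
  q = (-2 - (-3)·1.0000 - (3)·1.0000) / (9) = -0.2222
  r = (8 - (-1)·1.0000 - (1)·1.0000) / (6) = 1.3333
Iteration 2:
  p = (-9 - (-1)·-0.2222 - (-1)·1.3333) / (4) = -1.9722
  q = (-2 - (-3)·-1.7500 - (3)·1.3333) / (9) = -1.2500
  r = (8 - (-1)·-1.7500 - (1)·-0.2222) / (6) = 1.0787
Residual b − A·x = (-1.2825, 0.0973, 0.8056); ∞-norm = 1.2825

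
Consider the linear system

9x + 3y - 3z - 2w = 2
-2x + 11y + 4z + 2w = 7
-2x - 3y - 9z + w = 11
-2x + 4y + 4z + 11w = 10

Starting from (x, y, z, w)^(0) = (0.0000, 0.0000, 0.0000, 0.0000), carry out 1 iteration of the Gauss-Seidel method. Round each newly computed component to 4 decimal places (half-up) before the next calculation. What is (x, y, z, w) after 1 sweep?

(0.2222, 0.6768, -1.4972, 1.2478)

Iteration 1:
  x = (2 - (3)·0.0000 - (-3)·0.0000 - (-2)·0.0000) / (9) = 0.2222
  y = (7 - (-2)·0.2222 - (4)·0.0000 - (2)·0.0000) / (11) = 0.6768
  z = (11 - (-2)·0.2222 - (-3)·0.6768 - (1)·0.0000) / (-9) = -1.4972
  w = (10 - (-2)·0.2222 - (4)·0.6768 - (4)·-1.4972) / (11) = 1.2478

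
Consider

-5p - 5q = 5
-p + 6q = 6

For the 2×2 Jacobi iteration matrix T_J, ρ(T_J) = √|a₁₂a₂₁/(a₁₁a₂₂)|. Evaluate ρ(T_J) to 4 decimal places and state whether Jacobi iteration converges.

a₁₂a₂₁/(a₁₁a₂₂) = (-5)·(-1) / ((-5)·(6)) = -0.166667
ρ = √|-0.166667| = √0.166667 = 0.4082
ρ < 1, so Jacobi converges

0.4082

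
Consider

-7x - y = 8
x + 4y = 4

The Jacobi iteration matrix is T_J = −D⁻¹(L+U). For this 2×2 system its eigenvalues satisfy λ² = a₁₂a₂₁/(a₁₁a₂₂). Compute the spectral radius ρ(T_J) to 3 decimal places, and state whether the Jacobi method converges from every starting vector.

0.189

a₁₂a₂₁/(a₁₁a₂₂) = (-1)·(1) / ((-7)·(4)) = 0.035714
ρ = √|0.035714| = √0.035714 = 0.189
ρ < 1, so Jacobi converges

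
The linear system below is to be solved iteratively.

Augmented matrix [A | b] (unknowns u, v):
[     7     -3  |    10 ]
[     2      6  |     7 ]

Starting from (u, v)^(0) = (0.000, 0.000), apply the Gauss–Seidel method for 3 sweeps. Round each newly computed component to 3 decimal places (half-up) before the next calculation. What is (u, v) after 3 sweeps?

Iteration 1:
  u = (10 - (-3)·0.000) / (7) = 1.429
  v = (7 - (2)·1.429) / (6) = 0.690
Iteration 2:
  u = (10 - (-3)·0.690) / (7) = 1.724
  v = (7 - (2)·1.724) / (6) = 0.592
Iteration 3:
  u = (10 - (-3)·0.592) / (7) = 1.682
  v = (7 - (2)·1.682) / (6) = 0.606

(1.682, 0.606)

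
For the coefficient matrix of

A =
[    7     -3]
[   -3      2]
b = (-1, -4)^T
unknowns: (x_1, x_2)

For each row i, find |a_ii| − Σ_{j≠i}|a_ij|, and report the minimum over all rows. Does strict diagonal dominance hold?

row 1: |7| − (3) = 4
row 2: |2| − (3) = -1
minimum over rows = -1 → not strictly diagonally dominant

-1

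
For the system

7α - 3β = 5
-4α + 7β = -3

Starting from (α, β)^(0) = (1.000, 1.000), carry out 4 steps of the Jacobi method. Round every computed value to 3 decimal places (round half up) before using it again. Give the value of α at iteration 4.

Iteration 1:
  α = (5 - (-3)·1.000) / (7) = 1.143
  β = (-3 - (-4)·1.000) / (7) = 0.143
Iteration 2:
  α = (5 - (-3)·0.143) / (7) = 0.776
  β = (-3 - (-4)·1.143) / (7) = 0.225
Iteration 3:
  α = (5 - (-3)·0.225) / (7) = 0.811
  β = (-3 - (-4)·0.776) / (7) = 0.015
Iteration 4:
  α = (5 - (-3)·0.015) / (7) = 0.721
  β = (-3 - (-4)·0.811) / (7) = 0.035

0.721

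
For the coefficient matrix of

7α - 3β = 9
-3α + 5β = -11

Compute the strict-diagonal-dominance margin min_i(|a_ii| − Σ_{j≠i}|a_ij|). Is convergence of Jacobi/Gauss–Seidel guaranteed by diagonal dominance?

row 1: |7| − (3) = 4
row 2: |5| − (3) = 2
minimum over rows = 2 → strictly diagonally dominant (convergence guaranteed)

2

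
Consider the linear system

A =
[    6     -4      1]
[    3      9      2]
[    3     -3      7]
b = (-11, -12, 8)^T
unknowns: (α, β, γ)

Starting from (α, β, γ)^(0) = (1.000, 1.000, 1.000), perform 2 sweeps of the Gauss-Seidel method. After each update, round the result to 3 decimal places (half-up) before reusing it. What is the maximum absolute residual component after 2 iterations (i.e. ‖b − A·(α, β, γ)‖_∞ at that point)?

1.606

Iteration 1:
  α = (-11 - (-4)·1.000 - (1)·1.000) / (6) = -1.333
  β = (-12 - (3)·-1.333 - (2)·1.000) / (9) = -1.111
  γ = (8 - (3)·-1.333 - (-3)·-1.111) / (7) = 1.238
Iteration 2:
  α = (-11 - (-4)·-1.111 - (1)·1.238) / (6) = -2.780
  β = (-12 - (3)·-2.780 - (2)·1.238) / (9) = -0.682
  γ = (8 - (3)·-2.780 - (-3)·-0.682) / (7) = 2.042
Residual b − A·x = (0.910, -1.606, 0.000); ∞-norm = 1.606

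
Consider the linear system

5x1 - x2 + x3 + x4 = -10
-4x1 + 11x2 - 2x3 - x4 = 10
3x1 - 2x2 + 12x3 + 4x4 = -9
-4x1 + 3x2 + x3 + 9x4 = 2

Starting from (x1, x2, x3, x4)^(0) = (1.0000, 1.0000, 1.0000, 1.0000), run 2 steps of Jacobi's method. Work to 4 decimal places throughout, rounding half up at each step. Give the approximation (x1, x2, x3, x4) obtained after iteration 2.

Iteration 1:
  x1 = (-10 - (-1)·1.0000 - (1)·1.0000 - (1)·1.0000) / (5) = -2.2000
  x2 = (10 - (-4)·1.0000 - (-2)·1.0000 - (-1)·1.0000) / (11) = 1.5455
  x3 = (-9 - (3)·1.0000 - (-2)·1.0000 - (4)·1.0000) / (12) = -1.1667
  x4 = (2 - (-4)·1.0000 - (3)·1.0000 - (1)·1.0000) / (9) = 0.2222
Iteration 2:
  x1 = (-10 - (-1)·1.5455 - (1)·-1.1667 - (1)·0.2222) / (5) = -1.5020
  x2 = (10 - (-4)·-2.2000 - (-2)·-1.1667 - (-1)·0.2222) / (11) = -0.0828
  x3 = (-9 - (3)·-2.2000 - (-2)·1.5455 - (4)·0.2222) / (12) = -0.0165
  x4 = (2 - (-4)·-2.2000 - (3)·1.5455 - (1)·-1.1667) / (9) = -1.1411

(-1.5020, -0.0828, -0.0165, -1.1411)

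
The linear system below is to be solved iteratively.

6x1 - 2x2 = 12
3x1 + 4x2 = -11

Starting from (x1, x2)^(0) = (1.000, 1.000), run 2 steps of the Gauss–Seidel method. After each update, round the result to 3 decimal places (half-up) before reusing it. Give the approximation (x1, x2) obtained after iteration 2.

(0.500, -3.125)

Iteration 1:
  x1 = (12 - (-2)·1.000) / (6) = 2.333
  x2 = (-11 - (3)·2.333) / (4) = -4.500
Iteration 2:
  x1 = (12 - (-2)·-4.500) / (6) = 0.500
  x2 = (-11 - (3)·0.500) / (4) = -3.125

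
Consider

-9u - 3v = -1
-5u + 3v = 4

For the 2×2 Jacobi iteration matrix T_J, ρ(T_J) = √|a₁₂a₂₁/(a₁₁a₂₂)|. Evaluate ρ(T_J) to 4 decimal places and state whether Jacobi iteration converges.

0.7454

a₁₂a₂₁/(a₁₁a₂₂) = (-3)·(-5) / ((-9)·(3)) = -0.555556
ρ = √|-0.555556| = √0.555556 = 0.7454
ρ < 1, so Jacobi converges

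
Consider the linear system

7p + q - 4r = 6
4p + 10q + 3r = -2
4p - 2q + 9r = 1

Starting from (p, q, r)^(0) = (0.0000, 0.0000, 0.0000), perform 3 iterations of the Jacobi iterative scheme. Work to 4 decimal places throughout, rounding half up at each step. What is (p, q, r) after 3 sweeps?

Iteration 1:
  p = (6 - (1)·0.0000 - (-4)·0.0000) / (7) = 0.8571
  q = (-2 - (4)·0.0000 - (3)·0.0000) / (10) = -0.2000
  r = (1 - (4)·0.0000 - (-2)·0.0000) / (9) = 0.1111
Iteration 2:
  p = (6 - (1)·-0.2000 - (-4)·0.1111) / (7) = 0.9492
  q = (-2 - (4)·0.8571 - (3)·0.1111) / (10) = -0.5762
  r = (1 - (4)·0.8571 - (-2)·-0.2000) / (9) = -0.3143
Iteration 3:
  p = (6 - (1)·-0.5762 - (-4)·-0.3143) / (7) = 0.7599
  q = (-2 - (4)·0.9492 - (3)·-0.3143) / (10) = -0.4854
  r = (1 - (4)·0.9492 - (-2)·-0.5762) / (9) = -0.4388

(0.7599, -0.4854, -0.4388)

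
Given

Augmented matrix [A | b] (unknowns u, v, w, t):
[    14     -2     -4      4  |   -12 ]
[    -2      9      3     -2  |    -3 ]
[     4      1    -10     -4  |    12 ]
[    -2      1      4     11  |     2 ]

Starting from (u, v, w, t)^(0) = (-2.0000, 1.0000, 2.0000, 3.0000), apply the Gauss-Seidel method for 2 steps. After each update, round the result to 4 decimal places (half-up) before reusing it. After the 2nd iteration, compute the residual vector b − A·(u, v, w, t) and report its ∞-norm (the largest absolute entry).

Iteration 1:
  u = (-12 - (-2)·1.0000 - (-4)·2.0000 - (4)·3.0000) / (14) = -1.0000
  v = (-3 - (-2)·-1.0000 - (3)·2.0000 - (-2)·3.0000) / (9) = -0.5556
  w = (12 - (4)·-1.0000 - (1)·-0.5556 - (-4)·3.0000) / (-10) = -2.8556
  t = (2 - (-2)·-1.0000 - (1)·-0.5556 - (4)·-2.8556) / (11) = 1.0889
Iteration 2:
  u = (-12 - (-2)·-0.5556 - (-4)·-2.8556 - (4)·1.0889) / (14) = -2.0635
  v = (-3 - (-2)·-2.0635 - (3)·-2.8556 - (-2)·1.0889) / (9) = 0.4020
  w = (12 - (4)·-2.0635 - (1)·0.4020 - (-4)·1.0889) / (-10) = -2.4208
  t = (2 - (-2)·-2.0635 - (1)·0.4020 - (4)·-2.4208) / (11) = 0.6504
Residual b − A·x = (5.4082, -2.1818, -1.7544, -0.0002); ∞-norm = 5.4082

5.4082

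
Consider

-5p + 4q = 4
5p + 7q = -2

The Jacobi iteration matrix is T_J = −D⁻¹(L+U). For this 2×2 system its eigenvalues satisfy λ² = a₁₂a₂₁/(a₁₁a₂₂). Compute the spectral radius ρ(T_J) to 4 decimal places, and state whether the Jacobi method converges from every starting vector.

0.7559

a₁₂a₂₁/(a₁₁a₂₂) = (4)·(5) / ((-5)·(7)) = -0.571429
ρ = √|-0.571429| = √0.571429 = 0.7559
ρ < 1, so Jacobi converges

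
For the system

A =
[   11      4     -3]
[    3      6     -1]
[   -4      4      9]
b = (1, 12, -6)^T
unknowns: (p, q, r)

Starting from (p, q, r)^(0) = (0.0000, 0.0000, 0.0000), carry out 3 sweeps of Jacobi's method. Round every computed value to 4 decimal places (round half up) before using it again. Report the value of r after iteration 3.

-1.8496

Iteration 1:
  p = (1 - (4)·0.0000 - (-3)·0.0000) / (11) = 0.0909
  q = (12 - (3)·0.0000 - (-1)·0.0000) / (6) = 2.0000
  r = (-6 - (-4)·0.0000 - (4)·0.0000) / (9) = -0.6667
Iteration 2:
  p = (1 - (4)·2.0000 - (-3)·-0.6667) / (11) = -0.8182
  q = (12 - (3)·0.0909 - (-1)·-0.6667) / (6) = 1.8434
  r = (-6 - (-4)·0.0909 - (4)·2.0000) / (9) = -1.5152
Iteration 3:
  p = (1 - (4)·1.8434 - (-3)·-1.5152) / (11) = -0.9927
  q = (12 - (3)·-0.8182 - (-1)·-1.5152) / (6) = 2.1566
  r = (-6 - (-4)·-0.8182 - (4)·1.8434) / (9) = -1.8496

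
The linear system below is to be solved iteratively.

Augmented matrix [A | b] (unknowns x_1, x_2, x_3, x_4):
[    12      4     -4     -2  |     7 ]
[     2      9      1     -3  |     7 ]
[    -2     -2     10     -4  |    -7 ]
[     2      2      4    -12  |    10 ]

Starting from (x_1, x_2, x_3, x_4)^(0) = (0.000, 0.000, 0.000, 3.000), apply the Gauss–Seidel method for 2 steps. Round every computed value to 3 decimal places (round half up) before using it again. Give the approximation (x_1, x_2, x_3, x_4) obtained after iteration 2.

Iteration 1:
  x_1 = (7 - (4)·0.000 - (-4)·0.000 - (-2)·3.000) / (12) = 1.083
  x_2 = (7 - (2)·1.083 - (1)·0.000 - (-3)·3.000) / (9) = 1.537
  x_3 = (-7 - (-2)·1.083 - (-2)·1.537 - (-4)·3.000) / (10) = 1.024
  x_4 = (10 - (2)·1.083 - (2)·1.537 - (4)·1.024) / (-12) = -0.055
Iteration 2:
  x_1 = (7 - (4)·1.537 - (-4)·1.024 - (-2)·-0.055) / (12) = 0.403
  x_2 = (7 - (2)·0.403 - (1)·1.024 - (-3)·-0.055) / (9) = 0.556
  x_3 = (-7 - (-2)·0.403 - (-2)·0.556 - (-4)·-0.055) / (10) = -0.530
  x_4 = (10 - (2)·0.403 - (2)·0.556 - (4)·-0.530) / (-12) = -0.850

(0.403, 0.556, -0.530, -0.850)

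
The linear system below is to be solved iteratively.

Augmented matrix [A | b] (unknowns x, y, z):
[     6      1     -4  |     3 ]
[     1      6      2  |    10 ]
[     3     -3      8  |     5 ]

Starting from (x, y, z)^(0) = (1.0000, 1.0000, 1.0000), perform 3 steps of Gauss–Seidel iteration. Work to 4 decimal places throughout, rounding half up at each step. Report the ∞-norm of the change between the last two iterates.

0.0710

Iteration 1:
  x = (3 - (1)·1.0000 - (-4)·1.0000) / (6) = 1.0000
  y = (10 - (1)·1.0000 - (2)·1.0000) / (6) = 1.1667
  z = (5 - (3)·1.0000 - (-3)·1.1667) / (8) = 0.6875
Iteration 2:
  x = (3 - (1)·1.1667 - (-4)·0.6875) / (6) = 0.7639
  y = (10 - (1)·0.7639 - (2)·0.6875) / (6) = 1.3102
  z = (5 - (3)·0.7639 - (-3)·1.3102) / (8) = 0.8299
Iteration 3:
  x = (3 - (1)·1.3102 - (-4)·0.8299) / (6) = 0.8349
  y = (10 - (1)·0.8349 - (2)·0.8299) / (6) = 1.2509
  z = (5 - (3)·0.8349 - (-3)·1.2509) / (8) = 0.7810
Change: (0.0710, -0.0593, -0.0489) → max |·| = 0.0710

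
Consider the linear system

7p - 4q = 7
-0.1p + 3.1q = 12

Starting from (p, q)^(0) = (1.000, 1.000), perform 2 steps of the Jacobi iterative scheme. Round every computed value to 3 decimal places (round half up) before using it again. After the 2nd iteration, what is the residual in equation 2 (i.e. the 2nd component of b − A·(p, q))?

Iteration 1:
  p = (7 - (-4)·1.000) / (7) = 1.571
  q = (12 - (-0.1)·1.000) / (3.1) = 3.903
Iteration 2:
  p = (7 - (-4)·3.903) / (7) = 3.230
  q = (12 - (-0.1)·1.571) / (3.1) = 3.922
Residual b − A·x = (0.078, 0.165)

0.165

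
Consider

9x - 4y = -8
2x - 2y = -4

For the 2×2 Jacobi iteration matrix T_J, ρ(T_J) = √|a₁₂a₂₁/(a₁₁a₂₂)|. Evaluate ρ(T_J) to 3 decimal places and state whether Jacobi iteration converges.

0.667

a₁₂a₂₁/(a₁₁a₂₂) = (-4)·(2) / ((9)·(-2)) = 0.444444
ρ = √|0.444444| = √0.444444 = 0.667
ρ < 1, so Jacobi converges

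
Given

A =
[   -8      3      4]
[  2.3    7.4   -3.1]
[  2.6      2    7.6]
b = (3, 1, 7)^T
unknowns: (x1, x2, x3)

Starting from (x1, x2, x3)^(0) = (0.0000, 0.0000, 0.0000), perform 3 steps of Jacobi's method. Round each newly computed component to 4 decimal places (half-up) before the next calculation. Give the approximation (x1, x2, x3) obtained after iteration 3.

Iteration 1:
  x1 = (3 - (3)·0.0000 - (4)·0.0000) / (-8) = -0.3750
  x2 = (1 - (2.3)·0.0000 - (-3.1)·0.0000) / (7.4) = 0.1351
  x3 = (7 - (2.6)·0.0000 - (2)·0.0000) / (7.6) = 0.9211
Iteration 2:
  x1 = (3 - (3)·0.1351 - (4)·0.9211) / (-8) = 0.1362
  x2 = (1 - (2.3)·-0.3750 - (-3.1)·0.9211) / (7.4) = 0.6376
  x3 = (7 - (2.6)·-0.3750 - (2)·0.1351) / (7.6) = 1.0138
Iteration 3:
  x1 = (3 - (3)·0.6376 - (4)·1.0138) / (-8) = 0.3710
  x2 = (1 - (2.3)·0.1362 - (-3.1)·1.0138) / (7.4) = 0.5175
  x3 = (7 - (2.6)·0.1362 - (2)·0.6376) / (7.6) = 0.7067

(0.3710, 0.5175, 0.7067)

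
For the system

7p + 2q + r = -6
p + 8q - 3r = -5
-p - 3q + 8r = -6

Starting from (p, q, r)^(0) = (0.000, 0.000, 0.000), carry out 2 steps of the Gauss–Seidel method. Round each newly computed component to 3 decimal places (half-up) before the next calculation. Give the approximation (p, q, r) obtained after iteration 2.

(-0.559, -0.949, -1.176)

Iteration 1:
  p = (-6 - (2)·0.000 - (1)·0.000) / (7) = -0.857
  q = (-5 - (1)·-0.857 - (-3)·0.000) / (8) = -0.518
  r = (-6 - (-1)·-0.857 - (-3)·-0.518) / (8) = -1.051
Iteration 2:
  p = (-6 - (2)·-0.518 - (1)·-1.051) / (7) = -0.559
  q = (-5 - (1)·-0.559 - (-3)·-1.051) / (8) = -0.949
  r = (-6 - (-1)·-0.559 - (-3)·-0.949) / (8) = -1.176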